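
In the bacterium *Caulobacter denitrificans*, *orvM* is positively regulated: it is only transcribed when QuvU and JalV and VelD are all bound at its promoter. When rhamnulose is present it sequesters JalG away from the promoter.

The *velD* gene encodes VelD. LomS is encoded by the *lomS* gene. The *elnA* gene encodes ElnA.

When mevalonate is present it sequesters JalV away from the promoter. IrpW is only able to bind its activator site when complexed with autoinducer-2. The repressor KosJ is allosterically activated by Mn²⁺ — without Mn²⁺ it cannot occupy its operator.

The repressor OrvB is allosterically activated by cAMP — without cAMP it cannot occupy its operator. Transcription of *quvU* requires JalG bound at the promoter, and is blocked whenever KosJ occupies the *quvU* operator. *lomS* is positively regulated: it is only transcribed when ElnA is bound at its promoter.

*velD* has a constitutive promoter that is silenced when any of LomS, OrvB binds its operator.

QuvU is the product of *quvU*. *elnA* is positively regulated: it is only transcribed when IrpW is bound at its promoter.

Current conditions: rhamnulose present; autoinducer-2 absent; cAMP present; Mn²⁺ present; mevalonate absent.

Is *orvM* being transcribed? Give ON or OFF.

Rhamnulose is present, so JalG is inactive.
Mn²⁺ is present, so KosJ is active.
With repressor KosJ bound, *quvU* is not transcribed.
So QuvU is not produced.
Mevalonate is absent, so JalV is active.
Autoinducer-2 is absent, so IrpW is inactive.
Required activator IrpW is absent, so *elnA* is not transcribed.
So ElnA is not produced.
Required activator ElnA is absent, so *lomS* is not transcribed.
So LomS is not produced.
cAMP is present, so OrvB is active.
With repressor OrvB bound, *velD* is not transcribed.
So VelD is not produced.
Required activator QuvU is absent, so *orvM* is not transcribed.

OFF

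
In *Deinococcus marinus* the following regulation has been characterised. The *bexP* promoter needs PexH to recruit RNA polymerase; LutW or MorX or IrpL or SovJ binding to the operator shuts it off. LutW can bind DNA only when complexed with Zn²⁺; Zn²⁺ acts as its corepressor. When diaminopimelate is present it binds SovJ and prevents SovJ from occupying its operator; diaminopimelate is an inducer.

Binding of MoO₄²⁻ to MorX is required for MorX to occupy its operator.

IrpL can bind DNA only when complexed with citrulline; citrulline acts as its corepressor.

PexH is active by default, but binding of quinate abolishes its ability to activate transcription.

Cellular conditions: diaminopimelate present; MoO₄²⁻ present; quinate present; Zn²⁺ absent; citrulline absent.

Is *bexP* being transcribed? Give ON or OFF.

Quinate is present, so PexH is inactive.
Zn²⁺ is absent, so LutW is inactive.
MoO₄²⁻ is present, so MorX is active.
Citrulline is absent, so IrpL is inactive.
Diaminopimelate is present, so SovJ is inactive.
With repressor MorX bound, *bexP* is not transcribed.

OFF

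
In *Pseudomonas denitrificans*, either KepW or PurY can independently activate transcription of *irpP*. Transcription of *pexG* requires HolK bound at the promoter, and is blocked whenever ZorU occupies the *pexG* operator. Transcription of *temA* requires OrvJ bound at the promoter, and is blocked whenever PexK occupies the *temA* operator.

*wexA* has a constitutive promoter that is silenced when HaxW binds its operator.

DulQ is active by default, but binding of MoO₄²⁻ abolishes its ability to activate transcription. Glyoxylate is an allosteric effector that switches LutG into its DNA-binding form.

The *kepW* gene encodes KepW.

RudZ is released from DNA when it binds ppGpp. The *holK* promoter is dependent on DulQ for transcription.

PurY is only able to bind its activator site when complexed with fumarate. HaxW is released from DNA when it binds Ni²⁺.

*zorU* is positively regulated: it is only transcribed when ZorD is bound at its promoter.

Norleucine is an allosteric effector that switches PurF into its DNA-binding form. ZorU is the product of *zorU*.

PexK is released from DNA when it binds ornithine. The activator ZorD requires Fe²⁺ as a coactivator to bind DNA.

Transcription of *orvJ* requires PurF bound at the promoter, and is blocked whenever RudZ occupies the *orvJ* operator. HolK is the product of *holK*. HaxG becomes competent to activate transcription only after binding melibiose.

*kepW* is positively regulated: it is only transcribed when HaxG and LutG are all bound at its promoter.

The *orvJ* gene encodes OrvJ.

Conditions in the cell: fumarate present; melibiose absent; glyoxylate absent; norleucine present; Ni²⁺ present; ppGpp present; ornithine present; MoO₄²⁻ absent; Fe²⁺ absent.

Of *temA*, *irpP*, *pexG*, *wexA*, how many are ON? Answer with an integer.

4

Norleucine is present, so PurF is active.
ppGpp is present, so RudZ is inactive.
No repressor is bound and PurF is active, so *orvJ* is transcribed.
So OrvJ is produced and active.
Ornithine is present, so PexK is inactive.
No repressor is bound and OrvJ is active, so *temA* is transcribed.
→ *temA* is ON.
Melibiose is absent, so HaxG is inactive.
Glyoxylate is absent, so LutG is inactive.
Required activator HaxG is absent, so *kepW* is not transcribed.
So KepW is not produced.
Fumarate is present, so PurY is active.
Activator PurY is present, so *irpP* is transcribed.
→ *irpP* is ON.
Fe²⁺ is absent, so ZorD is inactive.
Required activator ZorD is absent, so *zorU* is not transcribed.
So ZorU is not produced.
MoO₄²⁻ is absent, so DulQ is active.
No repressor is bound and DulQ is active, so *holK* is transcribed.
So HolK is produced and active.
No repressor is bound and HolK is active, so *pexG* is transcribed.
→ *pexG* is ON.
Ni²⁺ is present, so HaxW is inactive.
With no repressor bound, *wexA* is transcribed.
→ *wexA* is ON.
4 of the 4 genes are transcribed.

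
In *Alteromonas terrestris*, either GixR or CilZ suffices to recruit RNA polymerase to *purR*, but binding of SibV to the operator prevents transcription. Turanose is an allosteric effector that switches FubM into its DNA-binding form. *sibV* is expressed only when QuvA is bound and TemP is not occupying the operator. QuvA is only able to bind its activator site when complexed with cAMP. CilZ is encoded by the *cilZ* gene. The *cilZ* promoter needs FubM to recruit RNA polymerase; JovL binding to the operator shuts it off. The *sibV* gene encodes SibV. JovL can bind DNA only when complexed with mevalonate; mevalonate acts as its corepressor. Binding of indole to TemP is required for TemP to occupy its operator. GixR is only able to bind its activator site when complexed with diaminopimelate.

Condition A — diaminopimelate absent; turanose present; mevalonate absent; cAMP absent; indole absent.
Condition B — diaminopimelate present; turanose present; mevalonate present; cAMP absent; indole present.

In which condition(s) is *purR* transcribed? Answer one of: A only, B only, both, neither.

Condition A:
Diaminopimelate is absent, so GixR is inactive.
Turanose is present, so FubM is active.
Mevalonate is absent, so JovL is inactive.
No repressor is bound and FubM is active, so *cilZ* is transcribed.
So CilZ is produced and active.
cAMP is absent, so QuvA is inactive.
Indole is absent, so TemP is inactive.
Required activator QuvA is absent, so *sibV* is not transcribed.
So SibV is not produced.
Activator CilZ is present, so *purR* is transcribed.
→ *purR* is ON in A.
Condition B:
Diaminopimelate is present, so GixR is active.
Turanose is present, so FubM is active.
Mevalonate is present, so JovL is active.
With repressor JovL bound, *cilZ* is not transcribed.
So CilZ is not produced.
cAMP is absent, so QuvA is inactive.
Indole is present, so TemP is active.
With repressor TemP bound, *sibV* is not transcribed.
So SibV is not produced.
Activator GixR is present, so *purR* is transcribed.
→ *purR* is ON in B.

both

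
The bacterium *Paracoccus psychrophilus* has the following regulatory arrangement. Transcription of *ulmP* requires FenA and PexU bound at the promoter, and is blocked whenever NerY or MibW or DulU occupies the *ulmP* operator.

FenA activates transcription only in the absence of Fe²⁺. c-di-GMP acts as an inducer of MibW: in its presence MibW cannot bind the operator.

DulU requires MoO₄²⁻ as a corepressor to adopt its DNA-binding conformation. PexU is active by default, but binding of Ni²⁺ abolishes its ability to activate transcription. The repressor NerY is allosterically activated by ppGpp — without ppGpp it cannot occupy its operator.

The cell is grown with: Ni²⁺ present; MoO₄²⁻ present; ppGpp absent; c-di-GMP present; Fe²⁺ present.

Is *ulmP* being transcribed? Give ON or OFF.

OFF

ppGpp is absent, so NerY is inactive.
c-di-GMP is present, so MibW is inactive.
MoO₄²⁻ is present, so DulU is active.
Fe²⁺ is present, so FenA is inactive.
Ni²⁺ is present, so PexU is inactive.
With repressor DulU bound, *ulmP* is not transcribed.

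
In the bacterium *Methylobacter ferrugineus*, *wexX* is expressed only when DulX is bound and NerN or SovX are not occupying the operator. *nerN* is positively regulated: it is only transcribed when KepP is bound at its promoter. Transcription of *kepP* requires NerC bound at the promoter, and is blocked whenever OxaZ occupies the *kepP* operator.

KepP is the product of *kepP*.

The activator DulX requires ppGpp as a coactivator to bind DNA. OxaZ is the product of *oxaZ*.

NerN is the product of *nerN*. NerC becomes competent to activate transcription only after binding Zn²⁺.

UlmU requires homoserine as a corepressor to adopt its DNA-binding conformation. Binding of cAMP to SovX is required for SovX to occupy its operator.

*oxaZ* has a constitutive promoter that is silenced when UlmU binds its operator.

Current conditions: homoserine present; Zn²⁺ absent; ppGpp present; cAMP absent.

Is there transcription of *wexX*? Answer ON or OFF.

ON

Zn²⁺ is absent, so NerC is inactive.
Homoserine is present, so UlmU is active.
With repressor UlmU bound, *oxaZ* is not transcribed.
So OxaZ is not produced.
Required activator NerC is absent, so *kepP* is not transcribed.
So KepP is not produced.
Required activator KepP is absent, so *nerN* is not transcribed.
So NerN is not produced.
cAMP is absent, so SovX is inactive.
ppGpp is present, so DulX is active.
No repressor is bound and DulX is active, so *wexX* is transcribed.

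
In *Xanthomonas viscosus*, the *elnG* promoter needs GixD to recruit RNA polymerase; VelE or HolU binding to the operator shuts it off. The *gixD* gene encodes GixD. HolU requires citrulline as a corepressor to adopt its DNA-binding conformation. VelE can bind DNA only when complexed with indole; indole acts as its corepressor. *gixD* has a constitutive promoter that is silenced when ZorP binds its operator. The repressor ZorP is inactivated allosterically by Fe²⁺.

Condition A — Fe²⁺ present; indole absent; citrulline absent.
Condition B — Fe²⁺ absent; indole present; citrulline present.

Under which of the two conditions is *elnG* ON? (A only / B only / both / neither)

A only

Condition A:
Fe²⁺ is present, so ZorP is inactive.
With no repressor bound, *gixD* is transcribed.
So GixD is produced and active.
Indole is absent, so VelE is inactive.
Citrulline is absent, so HolU is inactive.
No repressor is bound and GixD is active, so *elnG* is transcribed.
→ *elnG* is ON in A.
Condition B:
Fe²⁺ is absent, so ZorP is active.
With repressor ZorP bound, *gixD* is not transcribed.
So GixD is not produced.
Indole is present, so VelE is active.
Citrulline is present, so HolU is active.
With repressor VelE bound, *elnG* is not transcribed.
→ *elnG* is OFF in B.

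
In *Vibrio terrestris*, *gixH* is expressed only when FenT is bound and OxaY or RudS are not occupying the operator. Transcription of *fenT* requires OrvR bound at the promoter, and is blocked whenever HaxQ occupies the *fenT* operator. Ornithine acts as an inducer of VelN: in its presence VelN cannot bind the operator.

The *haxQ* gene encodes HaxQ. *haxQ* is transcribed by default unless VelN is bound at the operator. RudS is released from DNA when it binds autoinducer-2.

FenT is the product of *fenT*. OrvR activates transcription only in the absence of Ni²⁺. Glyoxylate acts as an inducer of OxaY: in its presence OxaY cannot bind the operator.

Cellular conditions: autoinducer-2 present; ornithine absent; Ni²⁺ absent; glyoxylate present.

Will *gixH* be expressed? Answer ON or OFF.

Glyoxylate is present, so OxaY is inactive.
Ni²⁺ is absent, so OrvR is active.
Ornithine is absent, so VelN is active.
With repressor VelN bound, *haxQ* is not transcribed.
So HaxQ is not produced.
No repressor is bound and OrvR is active, so *fenT* is transcribed.
So FenT is produced and active.
Autoinducer-2 is present, so RudS is inactive.
No repressor is bound and FenT is active, so *gixH* is transcribed.

ON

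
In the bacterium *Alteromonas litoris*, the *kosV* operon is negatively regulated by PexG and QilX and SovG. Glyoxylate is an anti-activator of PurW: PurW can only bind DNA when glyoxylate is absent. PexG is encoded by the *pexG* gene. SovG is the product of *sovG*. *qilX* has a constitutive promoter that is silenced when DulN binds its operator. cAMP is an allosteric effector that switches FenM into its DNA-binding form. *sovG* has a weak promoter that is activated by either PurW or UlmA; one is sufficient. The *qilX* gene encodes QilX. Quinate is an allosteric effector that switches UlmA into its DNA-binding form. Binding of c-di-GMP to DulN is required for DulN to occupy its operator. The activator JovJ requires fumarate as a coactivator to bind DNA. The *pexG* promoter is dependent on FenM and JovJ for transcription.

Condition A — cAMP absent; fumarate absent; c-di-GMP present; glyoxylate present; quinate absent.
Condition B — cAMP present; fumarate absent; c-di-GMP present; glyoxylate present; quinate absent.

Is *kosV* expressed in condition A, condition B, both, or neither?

both

Condition A:
cAMP is absent, so FenM is inactive.
Fumarate is absent, so JovJ is inactive.
Required activator FenM is absent, so *pexG* is not transcribed.
So PexG is not produced.
c-di-GMP is present, so DulN is active.
With repressor DulN bound, *qilX* is not transcribed.
So QilX is not produced.
Glyoxylate is present, so PurW is inactive.
Quinate is absent, so UlmA is inactive.
No activator is available at the *sovG* promoter, so *sovG* is not transcribed.
So SovG is not produced.
With no repressor bound, *kosV* is transcribed.
→ *kosV* is ON in A.
Condition B:
cAMP is present, so FenM is active.
Fumarate is absent, so JovJ is inactive.
Required activator JovJ is absent, so *pexG* is not transcribed.
So PexG is not produced.
c-di-GMP is present, so DulN is active.
With repressor DulN bound, *qilX* is not transcribed.
So QilX is not produced.
Glyoxylate is present, so PurW is inactive.
Quinate is absent, so UlmA is inactive.
No activator is available at the *sovG* promoter, so *sovG* is not transcribed.
So SovG is not produced.
With no repressor bound, *kosV* is transcribed.
→ *kosV* is ON in B.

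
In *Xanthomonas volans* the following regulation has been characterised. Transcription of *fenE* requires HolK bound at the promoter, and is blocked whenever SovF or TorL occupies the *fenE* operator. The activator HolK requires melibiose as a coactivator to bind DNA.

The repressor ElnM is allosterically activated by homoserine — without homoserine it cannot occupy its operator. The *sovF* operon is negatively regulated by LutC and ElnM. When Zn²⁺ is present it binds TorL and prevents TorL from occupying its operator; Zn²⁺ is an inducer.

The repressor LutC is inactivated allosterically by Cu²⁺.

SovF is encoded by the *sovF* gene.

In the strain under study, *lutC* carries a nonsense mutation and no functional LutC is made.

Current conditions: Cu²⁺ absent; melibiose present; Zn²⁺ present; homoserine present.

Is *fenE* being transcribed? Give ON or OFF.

Melibiose is present, so HolK is active.
LutC is non-functional in this strain, so it has no effect.
Homoserine is present, so ElnM is active.
With repressor ElnM bound, *sovF* is not transcribed.
So SovF is not produced.
Zn²⁺ is present, so TorL is inactive.
No repressor is bound and HolK is active, so *fenE* is transcribed.

ON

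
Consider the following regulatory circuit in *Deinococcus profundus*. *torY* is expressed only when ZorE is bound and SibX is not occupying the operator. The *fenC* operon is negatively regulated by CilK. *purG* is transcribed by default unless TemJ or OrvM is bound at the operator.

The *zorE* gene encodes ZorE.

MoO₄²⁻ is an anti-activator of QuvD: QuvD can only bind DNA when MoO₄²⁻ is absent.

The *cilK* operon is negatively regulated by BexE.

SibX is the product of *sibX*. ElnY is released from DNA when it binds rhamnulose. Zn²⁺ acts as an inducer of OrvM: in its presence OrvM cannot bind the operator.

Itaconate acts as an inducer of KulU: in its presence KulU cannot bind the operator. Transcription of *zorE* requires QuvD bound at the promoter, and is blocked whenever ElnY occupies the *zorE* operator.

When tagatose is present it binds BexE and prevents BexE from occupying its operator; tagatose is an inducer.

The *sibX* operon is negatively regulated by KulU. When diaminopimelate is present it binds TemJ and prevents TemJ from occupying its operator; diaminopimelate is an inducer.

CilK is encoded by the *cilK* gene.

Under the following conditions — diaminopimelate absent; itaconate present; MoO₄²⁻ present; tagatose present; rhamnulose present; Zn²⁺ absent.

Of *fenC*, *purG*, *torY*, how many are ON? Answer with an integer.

Tagatose is present, so BexE is inactive.
With no repressor bound, *cilK* is transcribed.
So CilK is produced and active.
With repressor CilK bound, *fenC* is not transcribed.
→ *fenC* is OFF.
Diaminopimelate is absent, so TemJ is active.
Zn²⁺ is absent, so OrvM is active.
With repressor TemJ bound, *purG* is not transcribed.
→ *purG* is OFF.
Itaconate is present, so KulU is inactive.
With no repressor bound, *sibX* is transcribed.
So SibX is produced and active.
MoO₄²⁻ is present, so QuvD is inactive.
Rhamnulose is present, so ElnY is inactive.
Required activator QuvD is absent, so *zorE* is not transcribed.
So ZorE is not produced.
With repressor SibX bound, *torY* is not transcribed.
→ *torY* is OFF.
0 of the 3 genes are transcribed.

0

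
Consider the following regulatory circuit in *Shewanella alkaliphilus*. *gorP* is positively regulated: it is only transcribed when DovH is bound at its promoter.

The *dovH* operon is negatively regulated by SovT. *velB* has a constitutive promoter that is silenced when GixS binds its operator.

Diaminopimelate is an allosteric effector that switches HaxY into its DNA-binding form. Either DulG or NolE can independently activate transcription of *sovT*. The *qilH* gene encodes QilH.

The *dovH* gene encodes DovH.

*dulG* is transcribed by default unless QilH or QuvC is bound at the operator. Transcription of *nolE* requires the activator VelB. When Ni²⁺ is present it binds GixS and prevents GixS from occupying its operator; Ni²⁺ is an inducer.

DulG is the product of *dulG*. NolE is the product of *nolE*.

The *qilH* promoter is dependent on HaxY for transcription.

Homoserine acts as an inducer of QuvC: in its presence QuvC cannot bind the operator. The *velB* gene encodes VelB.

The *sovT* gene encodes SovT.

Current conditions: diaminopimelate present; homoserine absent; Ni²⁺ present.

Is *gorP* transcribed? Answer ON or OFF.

Diaminopimelate is present, so HaxY is active.
No repressor is bound and HaxY is active, so *qilH* is transcribed.
So QilH is produced and active.
Homoserine is absent, so QuvC is active.
With repressor QilH bound, *dulG* is not transcribed.
So DulG is not produced.
Ni²⁺ is present, so GixS is inactive.
With no repressor bound, *velB* is transcribed.
So VelB is produced and active.
No repressor is bound and VelB is active, so *nolE* is transcribed.
So NolE is produced and active.
Activator NolE is present, so *sovT* is transcribed.
So SovT is produced and active.
With repressor SovT bound, *dovH* is not transcribed.
So DovH is not produced.
Required activator DovH is absent, so *gorP* is not transcribed.

OFF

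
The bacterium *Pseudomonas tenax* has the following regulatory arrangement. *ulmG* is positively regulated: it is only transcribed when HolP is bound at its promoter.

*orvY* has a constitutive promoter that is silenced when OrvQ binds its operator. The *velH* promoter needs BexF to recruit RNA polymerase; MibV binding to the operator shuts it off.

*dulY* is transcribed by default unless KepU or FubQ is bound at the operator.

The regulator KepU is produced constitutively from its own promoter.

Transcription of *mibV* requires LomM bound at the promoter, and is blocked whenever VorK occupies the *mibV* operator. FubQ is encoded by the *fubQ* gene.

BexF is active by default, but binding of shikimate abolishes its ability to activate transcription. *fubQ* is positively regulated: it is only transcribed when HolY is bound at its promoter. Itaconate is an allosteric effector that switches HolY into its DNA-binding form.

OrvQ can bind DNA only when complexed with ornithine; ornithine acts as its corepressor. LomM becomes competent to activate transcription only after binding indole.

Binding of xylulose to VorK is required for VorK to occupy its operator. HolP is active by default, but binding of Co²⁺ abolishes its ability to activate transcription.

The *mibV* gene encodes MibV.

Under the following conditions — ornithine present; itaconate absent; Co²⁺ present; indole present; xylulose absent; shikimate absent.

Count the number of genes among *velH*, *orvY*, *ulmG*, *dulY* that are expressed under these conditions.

0

Indole is present, so LomM is active.
Xylulose is absent, so VorK is inactive.
No repressor is bound and LomM is active, so *mibV* is transcribed.
So MibV is produced and active.
Shikimate is absent, so BexF is active.
With repressor MibV bound, *velH* is not transcribed.
→ *velH* is OFF.
Ornithine is present, so OrvQ is active.
With repressor OrvQ bound, *orvY* is not transcribed.
→ *orvY* is OFF.
Co²⁺ is present, so HolP is inactive.
Required activator HolP is absent, so *ulmG* is not transcribed.
→ *ulmG* is OFF.
KepU is produced constitutively and is active.
Itaconate is absent, so HolY is inactive.
Required activator HolY is absent, so *fubQ* is not transcribed.
So FubQ is not produced.
With repressor KepU bound, *dulY* is not transcribed.
→ *dulY* is OFF.
0 of the 4 genes are transcribed.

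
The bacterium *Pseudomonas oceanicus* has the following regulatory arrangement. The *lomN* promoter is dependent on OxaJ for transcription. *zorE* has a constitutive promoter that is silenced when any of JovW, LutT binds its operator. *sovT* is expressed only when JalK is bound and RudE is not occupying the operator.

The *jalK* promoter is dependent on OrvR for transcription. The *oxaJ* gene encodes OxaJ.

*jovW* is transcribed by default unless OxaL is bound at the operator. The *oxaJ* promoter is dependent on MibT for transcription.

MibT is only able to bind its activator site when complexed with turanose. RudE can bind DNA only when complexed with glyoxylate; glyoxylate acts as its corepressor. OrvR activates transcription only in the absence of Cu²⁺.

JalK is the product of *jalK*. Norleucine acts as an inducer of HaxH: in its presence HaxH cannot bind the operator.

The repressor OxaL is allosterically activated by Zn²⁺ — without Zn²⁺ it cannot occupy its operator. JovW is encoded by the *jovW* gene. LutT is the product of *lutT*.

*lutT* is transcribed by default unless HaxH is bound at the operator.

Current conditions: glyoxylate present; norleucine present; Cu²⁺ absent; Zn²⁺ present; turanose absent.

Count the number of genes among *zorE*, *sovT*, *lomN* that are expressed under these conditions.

0

Zn²⁺ is present, so OxaL is active.
With repressor OxaL bound, *jovW* is not transcribed.
So JovW is not produced.
Norleucine is present, so HaxH is inactive.
With no repressor bound, *lutT* is transcribed.
So LutT is produced and active.
With repressor LutT bound, *zorE* is not transcribed.
→ *zorE* is OFF.
Glyoxylate is present, so RudE is active.
Cu²⁺ is absent, so OrvR is active.
No repressor is bound and OrvR is active, so *jalK* is transcribed.
So JalK is produced and active.
With repressor RudE bound, *sovT* is not transcribed.
→ *sovT* is OFF.
Turanose is absent, so MibT is inactive.
Required activator MibT is absent, so *oxaJ* is not transcribed.
So OxaJ is not produced.
Required activator OxaJ is absent, so *lomN* is not transcribed.
→ *lomN* is OFF.
0 of the 3 genes are transcribed.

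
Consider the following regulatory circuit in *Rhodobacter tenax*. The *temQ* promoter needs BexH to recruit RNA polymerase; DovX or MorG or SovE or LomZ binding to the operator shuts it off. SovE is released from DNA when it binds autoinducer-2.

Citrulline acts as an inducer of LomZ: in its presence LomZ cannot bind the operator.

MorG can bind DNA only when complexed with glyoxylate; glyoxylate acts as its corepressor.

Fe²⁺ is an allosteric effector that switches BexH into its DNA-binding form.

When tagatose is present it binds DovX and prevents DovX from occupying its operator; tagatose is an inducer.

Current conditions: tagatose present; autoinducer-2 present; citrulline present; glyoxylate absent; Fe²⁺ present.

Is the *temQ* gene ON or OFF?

ON

Tagatose is present, so DovX is inactive.
Glyoxylate is absent, so MorG is inactive.
Fe²⁺ is present, so BexH is active.
Autoinducer-2 is present, so SovE is inactive.
Citrulline is present, so LomZ is inactive.
No repressor is bound and BexH is active, so *temQ* is transcribed.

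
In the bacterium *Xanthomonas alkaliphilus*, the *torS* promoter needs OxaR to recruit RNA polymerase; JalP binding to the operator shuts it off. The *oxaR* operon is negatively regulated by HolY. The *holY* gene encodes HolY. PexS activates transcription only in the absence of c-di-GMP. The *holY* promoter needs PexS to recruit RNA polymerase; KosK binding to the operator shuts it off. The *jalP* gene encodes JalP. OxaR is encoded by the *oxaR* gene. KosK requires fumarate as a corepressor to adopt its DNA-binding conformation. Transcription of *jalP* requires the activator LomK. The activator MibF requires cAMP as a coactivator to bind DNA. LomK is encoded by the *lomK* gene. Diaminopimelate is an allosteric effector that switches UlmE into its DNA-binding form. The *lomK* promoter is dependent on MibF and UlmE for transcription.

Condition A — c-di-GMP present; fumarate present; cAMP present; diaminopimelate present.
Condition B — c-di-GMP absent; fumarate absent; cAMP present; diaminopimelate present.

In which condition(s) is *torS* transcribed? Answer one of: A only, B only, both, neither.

neither

Condition A:
c-di-GMP is present, so PexS is inactive.
Fumarate is present, so KosK is active.
With repressor KosK bound, *holY* is not transcribed.
So HolY is not produced.
With no repressor bound, *oxaR* is transcribed.
So OxaR is produced and active.
cAMP is present, so MibF is active.
Diaminopimelate is present, so UlmE is active.
No repressor is bound and MibF and UlmE are active, so *lomK* is transcribed.
So LomK is produced and active.
No repressor is bound and LomK is active, so *jalP* is transcribed.
So JalP is produced and active.
With repressor JalP bound, *torS* is not transcribed.
→ *torS* is OFF in A.
Condition B:
c-di-GMP is absent, so PexS is active.
Fumarate is absent, so KosK is inactive.
No repressor is bound and PexS is active, so *holY* is transcribed.
So HolY is produced and active.
With repressor HolY bound, *oxaR* is not transcribed.
So OxaR is not produced.
cAMP is present, so MibF is active.
Diaminopimelate is present, so UlmE is active.
No repressor is bound and MibF and UlmE are active, so *lomK* is transcribed.
So LomK is produced and active.
No repressor is bound and LomK is active, so *jalP* is transcribed.
So JalP is produced and active.
With repressor JalP bound, *torS* is not transcribed.
→ *torS* is OFF in B.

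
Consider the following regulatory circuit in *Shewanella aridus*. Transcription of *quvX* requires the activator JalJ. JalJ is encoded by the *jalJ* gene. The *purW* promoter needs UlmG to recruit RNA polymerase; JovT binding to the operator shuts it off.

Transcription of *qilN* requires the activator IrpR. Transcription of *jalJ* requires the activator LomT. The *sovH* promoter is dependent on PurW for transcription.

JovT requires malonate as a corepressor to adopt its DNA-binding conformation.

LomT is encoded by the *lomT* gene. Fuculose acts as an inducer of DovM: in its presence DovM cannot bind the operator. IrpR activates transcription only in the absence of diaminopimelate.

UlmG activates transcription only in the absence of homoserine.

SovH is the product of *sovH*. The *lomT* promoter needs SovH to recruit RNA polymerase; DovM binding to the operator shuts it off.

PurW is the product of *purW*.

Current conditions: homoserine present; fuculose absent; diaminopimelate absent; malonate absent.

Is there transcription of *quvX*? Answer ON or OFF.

OFF

Homoserine is present, so UlmG is inactive.
Malonate is absent, so JovT is inactive.
Required activator UlmG is absent, so *purW* is not transcribed.
So PurW is not produced.
Required activator PurW is absent, so *sovH* is not transcribed.
So SovH is not produced.
Fuculose is absent, so DovM is active.
With repressor DovM bound, *lomT* is not transcribed.
So LomT is not produced.
Required activator LomT is absent, so *jalJ* is not transcribed.
So JalJ is not produced.
Required activator JalJ is absent, so *quvX* is not transcribed.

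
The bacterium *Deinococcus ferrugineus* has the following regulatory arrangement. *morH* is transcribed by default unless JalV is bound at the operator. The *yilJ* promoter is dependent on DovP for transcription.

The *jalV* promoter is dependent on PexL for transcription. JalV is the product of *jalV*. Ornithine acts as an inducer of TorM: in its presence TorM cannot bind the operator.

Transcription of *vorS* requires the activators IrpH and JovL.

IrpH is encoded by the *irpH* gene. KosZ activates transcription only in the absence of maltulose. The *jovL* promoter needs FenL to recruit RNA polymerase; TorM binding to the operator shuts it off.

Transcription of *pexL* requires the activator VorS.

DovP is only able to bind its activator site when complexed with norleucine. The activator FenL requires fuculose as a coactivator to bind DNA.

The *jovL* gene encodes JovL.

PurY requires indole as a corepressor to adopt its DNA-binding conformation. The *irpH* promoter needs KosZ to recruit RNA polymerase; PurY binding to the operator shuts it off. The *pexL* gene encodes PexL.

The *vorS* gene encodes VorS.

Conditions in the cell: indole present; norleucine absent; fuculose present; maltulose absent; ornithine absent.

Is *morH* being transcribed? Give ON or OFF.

Indole is present, so PurY is active.
Maltulose is absent, so KosZ is active.
With repressor PurY bound, *irpH* is not transcribed.
So IrpH is not produced.
Fuculose is present, so FenL is active.
Ornithine is absent, so TorM is active.
With repressor TorM bound, *jovL* is not transcribed.
So JovL is not produced.
Required activator IrpH is absent, so *vorS* is not transcribed.
So VorS is not produced.
Required activator VorS is absent, so *pexL* is not transcribed.
So PexL is not produced.
Required activator PexL is absent, so *jalV* is not transcribed.
So JalV is not produced.
With no repressor bound, *morH* is transcribed.

ON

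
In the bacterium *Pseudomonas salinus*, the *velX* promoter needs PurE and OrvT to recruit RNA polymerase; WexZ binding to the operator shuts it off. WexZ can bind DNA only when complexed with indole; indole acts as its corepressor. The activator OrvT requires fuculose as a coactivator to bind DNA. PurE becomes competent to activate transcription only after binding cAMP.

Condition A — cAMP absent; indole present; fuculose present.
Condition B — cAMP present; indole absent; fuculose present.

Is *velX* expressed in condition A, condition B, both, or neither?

Condition A:
cAMP is absent, so PurE is inactive.
Indole is present, so WexZ is active.
Fuculose is present, so OrvT is active.
With repressor WexZ bound, *velX* is not transcribed.
→ *velX* is OFF in A.
Condition B:
cAMP is present, so PurE is active.
Indole is absent, so WexZ is inactive.
Fuculose is present, so OrvT is active.
No repressor is bound and PurE and OrvT are active, so *velX* is transcribed.
→ *velX* is ON in B.

B only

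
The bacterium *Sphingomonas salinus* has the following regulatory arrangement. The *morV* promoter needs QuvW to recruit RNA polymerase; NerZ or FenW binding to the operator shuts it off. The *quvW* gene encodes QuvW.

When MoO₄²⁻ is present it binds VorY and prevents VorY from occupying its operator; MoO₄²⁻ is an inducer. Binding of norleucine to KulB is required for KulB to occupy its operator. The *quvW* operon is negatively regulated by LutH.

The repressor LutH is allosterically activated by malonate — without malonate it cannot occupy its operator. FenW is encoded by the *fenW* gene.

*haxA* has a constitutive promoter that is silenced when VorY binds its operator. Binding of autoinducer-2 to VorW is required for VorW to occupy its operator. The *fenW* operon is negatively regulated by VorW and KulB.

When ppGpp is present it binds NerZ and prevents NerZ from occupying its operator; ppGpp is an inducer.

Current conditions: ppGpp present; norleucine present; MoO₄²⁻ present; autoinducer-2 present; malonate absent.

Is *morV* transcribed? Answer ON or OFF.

ON

ppGpp is present, so NerZ is inactive.
Autoinducer-2 is present, so VorW is active.
Norleucine is present, so KulB is active.
With repressor VorW bound, *fenW* is not transcribed.
So FenW is not produced.
Malonate is absent, so LutH is inactive.
With no repressor bound, *quvW* is transcribed.
So QuvW is produced and active.
No repressor is bound and QuvW is active, so *morV* is transcribed.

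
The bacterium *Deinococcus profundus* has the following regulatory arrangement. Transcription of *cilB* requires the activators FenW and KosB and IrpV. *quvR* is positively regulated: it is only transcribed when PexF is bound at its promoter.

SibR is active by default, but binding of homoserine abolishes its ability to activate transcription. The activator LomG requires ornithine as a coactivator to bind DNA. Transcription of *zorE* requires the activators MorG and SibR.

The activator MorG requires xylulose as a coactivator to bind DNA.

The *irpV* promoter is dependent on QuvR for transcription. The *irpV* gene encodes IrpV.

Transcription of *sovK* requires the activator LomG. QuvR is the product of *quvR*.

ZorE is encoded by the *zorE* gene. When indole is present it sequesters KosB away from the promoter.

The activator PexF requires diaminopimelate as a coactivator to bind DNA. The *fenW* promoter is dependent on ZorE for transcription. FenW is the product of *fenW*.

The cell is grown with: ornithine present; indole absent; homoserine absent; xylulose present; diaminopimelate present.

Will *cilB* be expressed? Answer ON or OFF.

Xylulose is present, so MorG is active.
Homoserine is absent, so SibR is active.
No repressor is bound and MorG and SibR are active, so *zorE* is transcribed.
So ZorE is produced and active.
No repressor is bound and ZorE is active, so *fenW* is transcribed.
So FenW is produced and active.
Indole is absent, so KosB is active.
Diaminopimelate is present, so PexF is active.
No repressor is bound and PexF is active, so *quvR* is transcribed.
So QuvR is produced and active.
No repressor is bound and QuvR is active, so *irpV* is transcribed.
So IrpV is produced and active.
No repressor is bound and FenW and KosB and IrpV are active, so *cilB* is transcribed.

ON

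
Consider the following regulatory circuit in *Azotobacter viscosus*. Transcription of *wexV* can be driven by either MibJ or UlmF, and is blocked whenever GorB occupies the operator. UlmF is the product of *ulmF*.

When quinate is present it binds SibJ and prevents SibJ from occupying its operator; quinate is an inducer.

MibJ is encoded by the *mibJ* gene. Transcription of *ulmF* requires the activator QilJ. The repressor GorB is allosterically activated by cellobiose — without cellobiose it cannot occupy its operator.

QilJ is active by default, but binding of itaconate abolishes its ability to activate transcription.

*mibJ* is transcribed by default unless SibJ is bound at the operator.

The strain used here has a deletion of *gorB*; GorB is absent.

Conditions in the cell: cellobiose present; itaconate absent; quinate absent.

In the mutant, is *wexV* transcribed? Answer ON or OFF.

ON

GorB is non-functional in this strain, so it has no effect.
Quinate is absent, so SibJ is active.
With repressor SibJ bound, *mibJ* is not transcribed.
So MibJ is not produced.
Itaconate is absent, so QilJ is active.
No repressor is bound and QilJ is active, so *ulmF* is transcribed.
So UlmF is produced and active.
Activator UlmF is present, so *wexV* is transcribed.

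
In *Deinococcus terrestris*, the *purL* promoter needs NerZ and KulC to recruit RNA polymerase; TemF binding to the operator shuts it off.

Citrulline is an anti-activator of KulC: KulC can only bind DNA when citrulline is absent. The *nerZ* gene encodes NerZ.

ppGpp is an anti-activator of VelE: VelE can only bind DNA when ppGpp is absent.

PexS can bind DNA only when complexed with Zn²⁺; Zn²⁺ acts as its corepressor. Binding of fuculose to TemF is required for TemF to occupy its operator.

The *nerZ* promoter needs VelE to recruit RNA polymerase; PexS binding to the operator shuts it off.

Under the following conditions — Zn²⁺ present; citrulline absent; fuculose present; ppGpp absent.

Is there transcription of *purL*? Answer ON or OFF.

OFF

ppGpp is absent, so VelE is active.
Zn²⁺ is present, so PexS is active.
With repressor PexS bound, *nerZ* is not transcribed.
So NerZ is not produced.
Citrulline is absent, so KulC is active.
Fuculose is present, so TemF is active.
With repressor TemF bound, *purL* is not transcribed.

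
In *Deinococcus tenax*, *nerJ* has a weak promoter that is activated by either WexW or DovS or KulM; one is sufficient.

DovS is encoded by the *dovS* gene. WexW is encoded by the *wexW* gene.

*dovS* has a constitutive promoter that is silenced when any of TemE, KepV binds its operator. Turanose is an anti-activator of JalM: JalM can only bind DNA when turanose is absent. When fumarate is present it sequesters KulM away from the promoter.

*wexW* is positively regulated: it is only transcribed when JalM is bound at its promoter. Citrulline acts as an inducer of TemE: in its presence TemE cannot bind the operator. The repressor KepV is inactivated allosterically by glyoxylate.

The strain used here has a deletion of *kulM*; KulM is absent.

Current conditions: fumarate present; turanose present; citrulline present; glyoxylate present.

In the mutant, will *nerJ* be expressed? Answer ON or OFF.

Turanose is present, so JalM is inactive.
Required activator JalM is absent, so *wexW* is not transcribed.
So WexW is not produced.
Citrulline is present, so TemE is inactive.
Glyoxylate is present, so KepV is inactive.
With no repressor bound, *dovS* is transcribed.
So DovS is produced and active.
KulM is non-functional in this strain, so it has no effect.
Activator DovS is present, so *nerJ* is transcribed.

ON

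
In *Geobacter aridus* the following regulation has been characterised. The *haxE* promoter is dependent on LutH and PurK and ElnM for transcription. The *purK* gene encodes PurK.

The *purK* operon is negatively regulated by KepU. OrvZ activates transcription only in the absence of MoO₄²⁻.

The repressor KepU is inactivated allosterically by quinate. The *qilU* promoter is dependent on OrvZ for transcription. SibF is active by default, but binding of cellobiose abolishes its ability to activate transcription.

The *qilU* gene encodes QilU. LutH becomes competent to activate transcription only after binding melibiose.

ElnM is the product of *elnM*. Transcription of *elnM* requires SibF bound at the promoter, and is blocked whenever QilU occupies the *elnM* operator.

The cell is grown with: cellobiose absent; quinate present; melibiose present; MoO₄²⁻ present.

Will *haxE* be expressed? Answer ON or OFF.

ON

Melibiose is present, so LutH is active.
Quinate is present, so KepU is inactive.
With no repressor bound, *purK* is transcribed.
So PurK is produced and active.
MoO₄²⁻ is present, so OrvZ is inactive.
Required activator OrvZ is absent, so *qilU* is not transcribed.
So QilU is not produced.
Cellobiose is absent, so SibF is active.
No repressor is bound and SibF is active, so *elnM* is transcribed.
So ElnM is produced and active.
No repressor is bound and LutH and PurK and ElnM are active, so *haxE* is transcribed.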